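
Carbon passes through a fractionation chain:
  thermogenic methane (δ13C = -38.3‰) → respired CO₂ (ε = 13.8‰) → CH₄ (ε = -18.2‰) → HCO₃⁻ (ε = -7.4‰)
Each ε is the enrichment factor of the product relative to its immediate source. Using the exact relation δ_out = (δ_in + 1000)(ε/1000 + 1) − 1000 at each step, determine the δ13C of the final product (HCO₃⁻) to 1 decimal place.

-49.9‰

step 1: δ = (-38.30 + 1000)·(13.8/1000 + 1) − 1000 = -25.03‰
step 2: δ = (-25.03 + 1000)·(-18.2/1000 + 1) − 1000 = -42.77‰
step 3: δ = (-42.77 + 1000)·(-7.4/1000 + 1) − 1000 = -49.86‰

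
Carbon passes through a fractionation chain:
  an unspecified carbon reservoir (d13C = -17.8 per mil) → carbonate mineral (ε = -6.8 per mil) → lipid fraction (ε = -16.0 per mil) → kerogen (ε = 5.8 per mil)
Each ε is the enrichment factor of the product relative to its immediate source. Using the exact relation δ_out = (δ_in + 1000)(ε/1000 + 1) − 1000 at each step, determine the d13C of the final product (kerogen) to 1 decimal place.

-34.5 per mil

step 1: δ = (-17.80 + 1000)·(-6.8/1000 + 1) − 1000 = -24.48 per mil
step 2: δ = (-24.48 + 1000)·(-16.0/1000 + 1) − 1000 = -40.09 per mil
step 3: δ = (-40.09 + 1000)·(5.8/1000 + 1) − 1000 = -34.52 per mil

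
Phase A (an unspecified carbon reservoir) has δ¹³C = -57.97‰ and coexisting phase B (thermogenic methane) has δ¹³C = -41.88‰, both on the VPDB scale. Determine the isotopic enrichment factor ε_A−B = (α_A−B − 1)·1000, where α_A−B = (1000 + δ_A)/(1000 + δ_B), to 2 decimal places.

-16.79‰

α_A−B = (1000 + -57.97) / (1000 + -41.88) = 942.03 / 958.12 = 0.983207
ε_A−B = (0.983207 − 1) × 1000 = -16.793‰
(The approximation ε ≈ δ_A − δ_B would give -16.09‰.)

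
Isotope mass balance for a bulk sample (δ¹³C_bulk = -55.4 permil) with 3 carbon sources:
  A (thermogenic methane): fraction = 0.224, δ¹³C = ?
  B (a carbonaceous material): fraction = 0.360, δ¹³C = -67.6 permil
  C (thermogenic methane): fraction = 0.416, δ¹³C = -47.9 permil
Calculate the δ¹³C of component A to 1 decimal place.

Isotope mass balance: δ_bulk = Σ fᵢ·δᵢ.
-55.4 = 0.224×δ_A + 0.360×(-67.6) + 0.416×(-47.9)
0.224·δ_A = -55.4 − (-44.262) = -11.138
δ_A = -11.138 / 0.224 = -49.72 permil

-49.7 permil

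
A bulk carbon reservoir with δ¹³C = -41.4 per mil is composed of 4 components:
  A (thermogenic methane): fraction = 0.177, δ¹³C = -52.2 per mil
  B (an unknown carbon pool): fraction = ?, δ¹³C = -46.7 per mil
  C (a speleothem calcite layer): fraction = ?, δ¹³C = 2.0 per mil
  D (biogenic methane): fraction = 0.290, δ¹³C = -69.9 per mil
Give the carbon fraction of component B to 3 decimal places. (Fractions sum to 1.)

Let f_B and f_C be the unknown fractions; fractions sum to 1 so f_B + f_C = 0.533.
Mass balance: Σ fᵢ·δᵢ = δ_bulk ⇒ f_B·(-46.7) + f_C·(2.0) = -41.4 − (-29.510) = -11.890
Substitute f_C = 0.533 − f_B:
f_B·(-46.7 − 2.0) = -11.890 − 0.533×(2.0) = -12.956
f_B = -12.956 / -48.7 = 0.2660

0.266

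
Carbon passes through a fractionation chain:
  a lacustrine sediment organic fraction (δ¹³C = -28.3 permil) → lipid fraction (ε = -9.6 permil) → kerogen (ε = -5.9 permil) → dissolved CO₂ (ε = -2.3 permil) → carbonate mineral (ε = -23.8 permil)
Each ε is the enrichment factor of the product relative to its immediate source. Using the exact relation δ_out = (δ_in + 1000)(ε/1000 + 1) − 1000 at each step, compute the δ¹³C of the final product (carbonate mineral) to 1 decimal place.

step 1: δ = (-28.30 + 1000)·(-9.6/1000 + 1) − 1000 = -37.63 permil
step 2: δ = (-37.63 + 1000)·(-5.9/1000 + 1) − 1000 = -43.31 permil
step 3: δ = (-43.31 + 1000)·(-2.3/1000 + 1) − 1000 = -45.51 permil
step 4: δ = (-45.51 + 1000)·(-23.8/1000 + 1) − 1000 = -68.22 permil

-68.2 permil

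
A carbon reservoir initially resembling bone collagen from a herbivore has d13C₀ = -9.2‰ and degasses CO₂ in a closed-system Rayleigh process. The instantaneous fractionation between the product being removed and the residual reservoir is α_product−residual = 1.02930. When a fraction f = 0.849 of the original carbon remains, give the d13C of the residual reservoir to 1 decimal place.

Rayleigh residual: δ_res = (δ₀ + 1000)·f^(α−1) − 1000
α − 1 = 0.02930
f^(α−1) = 0.849^(0.02930) = 0.995215
δ_res = (-9.2 + 1000) × 0.995215 − 1000 = 986.059 − 1000 = -13.94‰

-13.9‰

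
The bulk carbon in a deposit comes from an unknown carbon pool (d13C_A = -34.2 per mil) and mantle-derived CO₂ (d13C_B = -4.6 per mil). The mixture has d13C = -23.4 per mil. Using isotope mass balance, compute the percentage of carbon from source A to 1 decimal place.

δ_mix = f_A·δ_A + (1 − f_A)·δ_B  ⇒  f_A = (δ_mix − δ_B)/(δ_A − δ_B)
f_A = (-23.4 − (-4.6)) / (-34.2 − (-4.6))
f_A = -18.8 / -29.6 = 0.6351

63.5%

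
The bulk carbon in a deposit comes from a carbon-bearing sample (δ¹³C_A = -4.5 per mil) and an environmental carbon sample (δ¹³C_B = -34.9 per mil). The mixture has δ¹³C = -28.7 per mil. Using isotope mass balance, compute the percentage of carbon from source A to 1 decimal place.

20.4%

δ_mix = f_A·δ_A + (1 − f_A)·δ_B  ⇒  f_A = (δ_mix − δ_B)/(δ_A − δ_B)
f_A = (-28.7 − (-34.9)) / (-4.5 − (-34.9))
f_A = 6.2 / 30.4 = 0.2039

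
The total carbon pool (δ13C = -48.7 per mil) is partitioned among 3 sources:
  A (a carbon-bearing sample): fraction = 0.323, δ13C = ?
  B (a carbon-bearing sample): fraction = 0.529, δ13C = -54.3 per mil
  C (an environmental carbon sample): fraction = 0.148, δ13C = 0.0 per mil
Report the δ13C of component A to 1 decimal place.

-61.8 per mil

Isotope mass balance: δ_bulk = Σ fᵢ·δᵢ.
-48.7 = 0.323×δ_A + 0.529×(-54.3) + 0.148×(-0.0)
0.323·δ_A = -48.7 − (-28.725) = -19.975
δ_A = -19.975 / 0.323 = -61.84 per mil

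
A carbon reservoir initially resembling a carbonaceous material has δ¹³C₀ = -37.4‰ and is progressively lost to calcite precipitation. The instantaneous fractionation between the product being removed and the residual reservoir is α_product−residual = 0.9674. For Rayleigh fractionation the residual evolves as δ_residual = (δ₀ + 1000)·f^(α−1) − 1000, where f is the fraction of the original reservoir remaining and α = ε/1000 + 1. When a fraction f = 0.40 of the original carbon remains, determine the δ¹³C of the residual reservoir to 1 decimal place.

Rayleigh residual: δ_res = (δ₀ + 1000)·f^(α−1) − 1000
α − 1 = -0.03260
f^(α−1) = 0.40^(-0.03260) = 1.030322
δ_res = (-37.4 + 1000) × 1.030322 − 1000 = 991.788 − 1000 = -8.21‰

-8.2‰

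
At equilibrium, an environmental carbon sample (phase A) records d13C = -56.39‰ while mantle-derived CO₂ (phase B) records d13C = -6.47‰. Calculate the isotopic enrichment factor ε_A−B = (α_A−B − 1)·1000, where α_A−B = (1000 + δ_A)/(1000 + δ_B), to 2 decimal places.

α_A−B = (1000 + -56.39) / (1000 + -6.47) = 943.61 / 993.53 = 0.949755
ε_A−B = (0.949755 − 1) × 1000 = -50.245‰
(The approximation ε ≈ δ_A − δ_B would give -49.92‰.)

-50.25‰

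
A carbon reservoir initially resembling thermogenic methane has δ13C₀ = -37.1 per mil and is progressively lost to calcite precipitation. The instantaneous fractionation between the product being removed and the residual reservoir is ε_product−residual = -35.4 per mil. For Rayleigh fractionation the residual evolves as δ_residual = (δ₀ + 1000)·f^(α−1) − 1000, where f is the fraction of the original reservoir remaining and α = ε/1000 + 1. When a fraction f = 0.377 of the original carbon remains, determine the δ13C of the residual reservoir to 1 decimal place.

Rayleigh residual: δ_res = (δ₀ + 1000)·f^(α−1) − 1000
α = ε/1000 + 1 = 0.96460, so α − 1 = -0.03540
f^(α−1) = 0.377^(-0.03540) = 1.035136
δ_res = (-37.1 + 1000) × 1.035136 − 1000 = 996.733 − 1000 = -3.27 per mil

-3.3 per mil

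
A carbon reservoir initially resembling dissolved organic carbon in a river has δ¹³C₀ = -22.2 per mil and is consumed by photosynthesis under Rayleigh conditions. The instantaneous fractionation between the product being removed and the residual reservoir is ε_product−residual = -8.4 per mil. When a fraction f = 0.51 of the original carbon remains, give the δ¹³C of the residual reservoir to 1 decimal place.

-16.7 per mil

Rayleigh residual: δ_res = (δ₀ + 1000)·f^(α−1) − 1000
α = ε/1000 + 1 = 0.99160, so α − 1 = -0.00840
f^(α−1) = 0.51^(-0.00840) = 1.005672
δ_res = (-22.2 + 1000) × 1.005672 − 1000 = 983.346 − 1000 = -16.65 per mil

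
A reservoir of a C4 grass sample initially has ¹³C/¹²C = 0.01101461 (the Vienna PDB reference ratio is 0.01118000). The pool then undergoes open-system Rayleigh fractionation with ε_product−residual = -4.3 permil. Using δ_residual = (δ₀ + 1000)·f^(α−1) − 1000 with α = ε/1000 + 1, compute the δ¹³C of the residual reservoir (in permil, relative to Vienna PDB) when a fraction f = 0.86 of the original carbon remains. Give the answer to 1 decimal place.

δ₀ = (0.01101461/0.01118000 − 1)×1000 = (0.985207 − 1)×1000 = -14.793 permil
α − 1 = ε/1000 = -0.0043
f^(α−1) = 0.86^(-0.0043) = 1.000649
δ_res = (-14.793 + 1000) × 1.000649 − 1000 = 985.846 − 1000 = -14.15 permil

-14.2 permil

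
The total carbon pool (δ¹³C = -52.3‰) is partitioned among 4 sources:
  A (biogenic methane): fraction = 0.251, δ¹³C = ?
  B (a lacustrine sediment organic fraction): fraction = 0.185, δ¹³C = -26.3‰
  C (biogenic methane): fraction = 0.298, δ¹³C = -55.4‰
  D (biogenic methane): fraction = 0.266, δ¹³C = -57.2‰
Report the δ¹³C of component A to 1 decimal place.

Isotope mass balance: δ_bulk = Σ fᵢ·δᵢ.
-52.3 = 0.251×δ_A + 0.185×(-26.3) + 0.298×(-55.4) + 0.266×(-57.2)
0.251·δ_A = -52.3 − (-36.590) = -15.710
δ_A = -15.710 / 0.251 = -62.59‰

-62.6‰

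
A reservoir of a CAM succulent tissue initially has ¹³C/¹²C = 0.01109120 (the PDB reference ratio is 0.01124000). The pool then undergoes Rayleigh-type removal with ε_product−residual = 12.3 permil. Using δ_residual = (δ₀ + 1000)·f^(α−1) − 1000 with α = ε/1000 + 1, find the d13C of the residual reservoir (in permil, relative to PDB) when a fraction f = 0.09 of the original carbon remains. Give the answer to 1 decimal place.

-42.0 permil

δ₀ = (0.01109120/0.01124000 − 1)×1000 = (0.986762 − 1)×1000 = -13.238 permil
α − 1 = ε/1000 = 0.0123
f^(α−1) = 0.09^(0.0123) = 0.970817
δ_res = (-13.238 + 1000) × 0.970817 − 1000 = 957.964 − 1000 = -42.04 permil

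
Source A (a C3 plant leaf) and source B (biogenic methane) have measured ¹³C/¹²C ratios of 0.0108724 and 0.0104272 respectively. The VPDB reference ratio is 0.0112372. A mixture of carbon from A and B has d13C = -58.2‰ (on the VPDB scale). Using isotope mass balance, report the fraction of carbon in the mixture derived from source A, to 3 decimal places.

δ_A = (0.0108724/0.0112372 − 1)×1000 = (0.967536 − 1)×1000 = -32.464‰
δ_B = (0.0104272/0.0112372 − 1)×1000 = (0.927918 − 1)×1000 = -72.082‰
f_A = (δ_mix − δ_B)/(δ_A − δ_B) = (-58.2 − (-72.082))/(-32.464 − (-72.082))
f_A = 13.882 / 39.618 = 0.3504

0.350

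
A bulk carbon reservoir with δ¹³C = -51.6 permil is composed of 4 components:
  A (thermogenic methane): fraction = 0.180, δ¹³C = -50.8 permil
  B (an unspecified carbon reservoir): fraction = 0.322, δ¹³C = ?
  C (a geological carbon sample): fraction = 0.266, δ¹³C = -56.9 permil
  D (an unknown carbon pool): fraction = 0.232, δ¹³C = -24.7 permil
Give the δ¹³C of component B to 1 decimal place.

-67.1 permil

Isotope mass balance: δ_bulk = Σ fᵢ·δᵢ.
-51.6 = 0.180×(-50.8) + 0.322×δ_B + 0.266×(-56.9) + 0.232×(-24.7)
0.322·δ_B = -51.6 − (-30.010) = -21.590
δ_B = -21.590 / 0.322 = -67.05 permil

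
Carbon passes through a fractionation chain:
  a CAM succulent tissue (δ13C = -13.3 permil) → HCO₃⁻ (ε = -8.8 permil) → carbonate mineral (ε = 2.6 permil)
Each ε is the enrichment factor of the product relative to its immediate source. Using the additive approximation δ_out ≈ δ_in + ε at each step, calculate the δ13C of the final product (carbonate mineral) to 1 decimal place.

-19.5 permil

step 1: δ ≈ -13.3 + (-8.8) = -22.1 permil
step 2: δ ≈ -22.1 + (2.6) = -19.5 permil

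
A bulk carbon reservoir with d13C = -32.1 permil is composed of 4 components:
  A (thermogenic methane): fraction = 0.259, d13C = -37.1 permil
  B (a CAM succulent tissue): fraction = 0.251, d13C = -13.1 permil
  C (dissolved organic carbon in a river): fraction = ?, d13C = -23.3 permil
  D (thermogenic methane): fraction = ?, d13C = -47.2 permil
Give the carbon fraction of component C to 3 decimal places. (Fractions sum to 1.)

0.164

Let f_C and f_D be the unknown fractions; fractions sum to 1 so f_C + f_D = 0.490.
Mass balance: Σ fᵢ·δᵢ = δ_bulk ⇒ f_C·(-23.3) + f_D·(-47.2) = -32.1 − (-12.897) = -19.203
Substitute f_D = 0.490 − f_C:
f_C·(-23.3 − -47.2) = -19.203 − 0.490×(-47.2) = 3.925
f_C = 3.925 / 23.9 = 0.1642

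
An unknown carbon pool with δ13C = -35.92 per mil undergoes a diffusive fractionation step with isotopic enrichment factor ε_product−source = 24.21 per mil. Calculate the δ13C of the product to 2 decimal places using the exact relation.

-12.58 per mil

Exactly, δ_product = (δ_source + 1000)·(ε/1000 + 1) − 1000.
δ_product = (-35.92 + 1000) × (24.21/1000 + 1) − 1000
δ_product = -12.580 per mil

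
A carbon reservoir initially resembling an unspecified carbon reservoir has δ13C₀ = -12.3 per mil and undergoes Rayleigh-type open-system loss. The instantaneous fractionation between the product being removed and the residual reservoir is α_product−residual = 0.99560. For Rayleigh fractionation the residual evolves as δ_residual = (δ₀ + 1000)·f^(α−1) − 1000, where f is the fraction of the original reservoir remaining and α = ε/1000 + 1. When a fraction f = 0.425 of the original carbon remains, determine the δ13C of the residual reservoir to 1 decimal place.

-8.6 per mil

Rayleigh residual: δ_res = (δ₀ + 1000)·f^(α−1) − 1000
α − 1 = -0.00440
f^(α−1) = 0.425^(-0.00440) = 1.003772
δ_res = (-12.3 + 1000) × 1.003772 − 1000 = 991.426 − 1000 = -8.57 per mil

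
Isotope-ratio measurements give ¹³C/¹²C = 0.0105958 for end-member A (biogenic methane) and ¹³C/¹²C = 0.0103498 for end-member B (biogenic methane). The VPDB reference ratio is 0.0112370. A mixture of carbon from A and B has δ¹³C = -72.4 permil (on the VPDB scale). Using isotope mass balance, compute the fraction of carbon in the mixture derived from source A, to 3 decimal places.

δ_A = (0.0105958/0.0112370 − 1)×1000 = (0.942939 − 1)×1000 = -57.061 permil
δ_B = (0.0103498/0.0112370 − 1)×1000 = (0.921047 − 1)×1000 = -78.953 permil
f_A = (δ_mix − δ_B)/(δ_A − δ_B) = (-72.4 − (-78.953))/(-57.061 − (-78.953))
f_A = 6.553 / 21.892 = 0.2994

0.299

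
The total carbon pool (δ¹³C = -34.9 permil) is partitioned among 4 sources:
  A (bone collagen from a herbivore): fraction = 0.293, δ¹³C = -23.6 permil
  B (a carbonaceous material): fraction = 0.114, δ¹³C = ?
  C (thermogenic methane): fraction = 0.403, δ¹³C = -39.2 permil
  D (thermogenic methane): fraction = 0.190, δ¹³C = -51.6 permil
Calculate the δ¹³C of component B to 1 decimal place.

-20.9 permil

Isotope mass balance: δ_bulk = Σ fᵢ·δᵢ.
-34.9 = 0.293×(-23.6) + 0.114×δ_B + 0.403×(-39.2) + 0.190×(-51.6)
0.114·δ_B = -34.9 − (-32.516) = -2.384
δ_B = -2.384 / 0.114 = -20.91 permil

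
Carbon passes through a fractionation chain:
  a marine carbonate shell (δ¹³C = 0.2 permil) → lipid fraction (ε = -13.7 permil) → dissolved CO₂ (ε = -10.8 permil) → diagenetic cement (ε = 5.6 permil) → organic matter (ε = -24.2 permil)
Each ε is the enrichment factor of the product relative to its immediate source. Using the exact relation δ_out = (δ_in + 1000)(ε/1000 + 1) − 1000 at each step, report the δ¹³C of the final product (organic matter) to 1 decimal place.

step 1: δ = (0.20 + 1000)·(-13.7/1000 + 1) − 1000 = -13.50 permil
step 2: δ = (-13.50 + 1000)·(-10.8/1000 + 1) − 1000 = -24.16 permil
step 3: δ = (-24.16 + 1000)·(5.6/1000 + 1) − 1000 = -18.69 permil
step 4: δ = (-18.69 + 1000)·(-24.2/1000 + 1) − 1000 = -42.44 permil

-42.4 permil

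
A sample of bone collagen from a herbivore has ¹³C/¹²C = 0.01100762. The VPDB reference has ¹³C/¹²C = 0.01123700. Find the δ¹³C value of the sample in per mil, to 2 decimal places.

δ¹³C = (R_sample / R_standard − 1) × 1000
R_sample / R_standard = 0.01100762 / 0.01123700 = 0.979587
δ¹³C = (0.979587 − 1) × 1000 = -20.413 per mil

-20.41 per mil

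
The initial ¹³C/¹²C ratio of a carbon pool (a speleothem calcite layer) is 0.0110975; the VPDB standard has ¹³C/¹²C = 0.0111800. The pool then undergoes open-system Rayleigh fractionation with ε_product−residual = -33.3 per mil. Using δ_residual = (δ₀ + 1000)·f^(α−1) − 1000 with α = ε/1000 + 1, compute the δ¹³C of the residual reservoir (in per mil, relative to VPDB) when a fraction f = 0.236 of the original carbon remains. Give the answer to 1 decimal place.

41.5 per mil

δ₀ = (0.0110975/0.0111800 − 1)×1000 = (0.992621 − 1)×1000 = -7.379 per mil
α − 1 = ε/1000 = -0.0333
f^(α−1) = 0.236^(-0.0333) = 1.049257
δ_res = (-7.379 + 1000) × 1.049257 − 1000 = 1041.515 − 1000 = 41.51 per mil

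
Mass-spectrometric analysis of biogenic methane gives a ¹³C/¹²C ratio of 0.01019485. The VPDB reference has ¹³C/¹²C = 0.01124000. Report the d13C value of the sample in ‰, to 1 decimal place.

-93.0‰

d13C = (R_sample / R_standard − 1) × 1000
R_sample / R_standard = 0.01019485 / 0.01124000 = 0.907015
d13C = (0.907015 − 1) × 1000 = -92.98‰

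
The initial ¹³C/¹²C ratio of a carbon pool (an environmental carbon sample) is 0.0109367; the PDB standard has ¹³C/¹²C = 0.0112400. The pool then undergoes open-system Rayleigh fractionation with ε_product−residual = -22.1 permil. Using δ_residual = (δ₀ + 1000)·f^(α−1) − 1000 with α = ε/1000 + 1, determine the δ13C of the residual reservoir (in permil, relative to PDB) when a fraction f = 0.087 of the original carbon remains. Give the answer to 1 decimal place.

27.0 permil

δ₀ = (0.0109367/0.0112400 − 1)×1000 = (0.973016 − 1)×1000 = -26.984 permil
α − 1 = ε/1000 = -0.0221
f^(α−1) = 0.087^(-0.0221) = 1.055447
δ_res = (-26.984 + 1000) × 1.055447 − 1000 = 1026.967 − 1000 = 26.97 permil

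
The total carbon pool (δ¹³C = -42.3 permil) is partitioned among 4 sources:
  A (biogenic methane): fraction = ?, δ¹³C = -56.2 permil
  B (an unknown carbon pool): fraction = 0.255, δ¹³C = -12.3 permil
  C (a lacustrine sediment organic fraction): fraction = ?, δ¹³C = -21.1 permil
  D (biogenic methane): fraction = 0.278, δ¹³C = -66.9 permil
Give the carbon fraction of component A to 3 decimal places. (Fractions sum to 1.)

0.305

Let f_A and f_C be the unknown fractions; fractions sum to 1 so f_A + f_C = 0.467.
Mass balance: Σ fᵢ·δᵢ = δ_bulk ⇒ f_A·(-56.2) + f_C·(-21.1) = -42.3 − (-21.735) = -20.565
Substitute f_C = 0.467 − f_A:
f_A·(-56.2 − -21.1) = -20.565 − 0.467×(-21.1) = -10.712
f_A = -10.712 / -35.1 = 0.3052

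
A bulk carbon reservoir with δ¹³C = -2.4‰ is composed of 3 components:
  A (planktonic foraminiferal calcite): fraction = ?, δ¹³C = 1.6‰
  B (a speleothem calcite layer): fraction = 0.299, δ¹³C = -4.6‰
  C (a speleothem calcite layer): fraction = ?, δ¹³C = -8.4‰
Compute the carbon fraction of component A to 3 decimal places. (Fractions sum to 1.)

0.486

Let f_A and f_C be the unknown fractions; fractions sum to 1 so f_A + f_C = 0.701.
Mass balance: Σ fᵢ·δᵢ = δ_bulk ⇒ f_A·(1.6) + f_C·(-8.4) = -2.4 − (-1.375) = -1.025
Substitute f_C = 0.701 − f_A:
f_A·(1.6 − -8.4) = -1.025 − 0.701×(-8.4) = 4.864
f_A = 4.864 / 10.0 = 0.4864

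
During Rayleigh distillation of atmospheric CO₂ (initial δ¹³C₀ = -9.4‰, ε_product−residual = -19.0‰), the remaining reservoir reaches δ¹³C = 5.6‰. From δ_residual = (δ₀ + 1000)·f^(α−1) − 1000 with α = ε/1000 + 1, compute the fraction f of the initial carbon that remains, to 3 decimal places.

0.453

α − 1 = ε/1000 = -0.0190
(δ_res + 1000)/(δ₀ + 1000) = (5.6 + 1000)/(-9.4 + 1000) = 1005.6/990.6 = 1.015142
f = 1.015142^(1/-0.0190) = exp(ln(1.015142)/-0.0190) = exp(0.01503/-0.0190)
f = exp(-0.7910) = 0.4534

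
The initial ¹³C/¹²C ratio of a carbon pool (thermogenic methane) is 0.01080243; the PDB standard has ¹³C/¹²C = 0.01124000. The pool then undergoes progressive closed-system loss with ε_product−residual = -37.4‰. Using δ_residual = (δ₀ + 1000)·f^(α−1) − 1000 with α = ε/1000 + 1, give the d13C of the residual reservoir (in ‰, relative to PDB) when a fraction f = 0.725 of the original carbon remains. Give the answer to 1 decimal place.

-27.3‰

δ₀ = (0.01080243/0.01124000 − 1)×1000 = (0.961070 − 1)×1000 = -38.930‰
α − 1 = ε/1000 = -0.0374
f^(α−1) = 0.725^(-0.0374) = 1.012100
δ_res = (-38.930 + 1000) × 1.012100 − 1000 = 972.699 − 1000 = -27.30‰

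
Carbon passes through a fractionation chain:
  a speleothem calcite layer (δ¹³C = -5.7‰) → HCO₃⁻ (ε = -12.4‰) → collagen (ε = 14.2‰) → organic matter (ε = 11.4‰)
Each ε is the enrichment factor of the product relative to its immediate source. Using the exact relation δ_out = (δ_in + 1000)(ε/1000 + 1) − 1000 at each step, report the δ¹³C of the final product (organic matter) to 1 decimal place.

step 1: δ = (-5.70 + 1000)·(-12.4/1000 + 1) − 1000 = -18.03‰
step 2: δ = (-18.03 + 1000)·(14.2/1000 + 1) − 1000 = -4.09‰
step 3: δ = (-4.09 + 1000)·(11.4/1000 + 1) − 1000 = 7.27‰

7.3‰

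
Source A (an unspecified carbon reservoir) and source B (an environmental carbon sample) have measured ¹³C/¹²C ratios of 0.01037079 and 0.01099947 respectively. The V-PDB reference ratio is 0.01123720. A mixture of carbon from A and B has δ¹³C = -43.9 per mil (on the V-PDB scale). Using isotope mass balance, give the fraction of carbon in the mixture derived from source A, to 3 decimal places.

0.407

δ_A = (0.01037079/0.01123720 − 1)×1000 = (0.922898 − 1)×1000 = -77.102 per mil
δ_B = (0.01099947/0.01123720 − 1)×1000 = (0.978844 − 1)×1000 = -21.156 per mil
f_A = (δ_mix − δ_B)/(δ_A − δ_B) = (-43.9 − (-21.156))/(-77.102 − (-21.156))
f_A = -22.744 / -55.946 = 0.4065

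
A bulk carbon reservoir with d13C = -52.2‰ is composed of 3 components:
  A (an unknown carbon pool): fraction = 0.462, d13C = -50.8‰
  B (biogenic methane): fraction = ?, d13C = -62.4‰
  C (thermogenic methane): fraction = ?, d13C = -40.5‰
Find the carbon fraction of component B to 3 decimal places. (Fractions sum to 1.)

0.317

Let f_B and f_C be the unknown fractions; fractions sum to 1 so f_B + f_C = 0.538.
Mass balance: Σ fᵢ·δᵢ = δ_bulk ⇒ f_B·(-62.4) + f_C·(-40.5) = -52.2 − (-23.470) = -28.730
Substitute f_C = 0.538 − f_B:
f_B·(-62.4 − -40.5) = -28.730 − 0.538×(-40.5) = -6.941
f_B = -6.941 / -21.9 = 0.3170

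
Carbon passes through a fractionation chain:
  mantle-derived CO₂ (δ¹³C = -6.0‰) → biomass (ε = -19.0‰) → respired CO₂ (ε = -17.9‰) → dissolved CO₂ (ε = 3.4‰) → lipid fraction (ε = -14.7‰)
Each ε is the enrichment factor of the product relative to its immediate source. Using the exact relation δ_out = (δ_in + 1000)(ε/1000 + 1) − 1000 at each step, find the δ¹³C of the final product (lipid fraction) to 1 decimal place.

-53.2‰

step 1: δ = (-6.00 + 1000)·(-19.0/1000 + 1) − 1000 = -24.89‰
step 2: δ = (-24.89 + 1000)·(-17.9/1000 + 1) − 1000 = -42.34‰
step 3: δ = (-42.34 + 1000)·(3.4/1000 + 1) − 1000 = -39.08‰
step 4: δ = (-39.08 + 1000)·(-14.7/1000 + 1) − 1000 = -53.21‰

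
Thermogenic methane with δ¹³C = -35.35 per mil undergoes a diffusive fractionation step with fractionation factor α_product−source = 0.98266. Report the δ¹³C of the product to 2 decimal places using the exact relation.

δ_product = (δ_source + 1000)·α − 1000
δ_product = (-35.35 + 1000) × 0.98266 − 1000
δ_product = 947.923 − 1000 = -52.077 per mil

-52.08 per mil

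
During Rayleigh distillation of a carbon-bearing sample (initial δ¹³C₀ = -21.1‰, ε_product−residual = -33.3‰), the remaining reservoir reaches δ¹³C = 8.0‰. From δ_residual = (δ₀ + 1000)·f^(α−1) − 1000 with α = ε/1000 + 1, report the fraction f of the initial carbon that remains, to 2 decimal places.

α − 1 = ε/1000 = -0.0333
(δ_res + 1000)/(δ₀ + 1000) = (8.0 + 1000)/(-21.1 + 1000) = 1008.0/978.9 = 1.029727
f = 1.029727^(1/-0.0333) = exp(ln(1.029727)/-0.0333) = exp(0.02929/-0.0333)
f = exp(-0.8797) = 0.4149

0.41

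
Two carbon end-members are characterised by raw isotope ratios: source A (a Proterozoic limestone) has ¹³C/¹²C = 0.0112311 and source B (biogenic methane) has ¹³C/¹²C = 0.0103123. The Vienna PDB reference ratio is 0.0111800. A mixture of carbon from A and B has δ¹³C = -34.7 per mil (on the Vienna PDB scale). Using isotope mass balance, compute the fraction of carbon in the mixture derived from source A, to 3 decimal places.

δ_A = (0.0112311/0.0111800 − 1)×1000 = (1.004571 − 1)×1000 = 4.571 per mil
δ_B = (0.0103123/0.0111800 − 1)×1000 = (0.922388 − 1)×1000 = -77.612 per mil
f_A = (δ_mix − δ_B)/(δ_A − δ_B) = (-34.7 − (-77.612))/(4.571 − (-77.612))
f_A = 42.912 / 82.182 = 0.5222

0.522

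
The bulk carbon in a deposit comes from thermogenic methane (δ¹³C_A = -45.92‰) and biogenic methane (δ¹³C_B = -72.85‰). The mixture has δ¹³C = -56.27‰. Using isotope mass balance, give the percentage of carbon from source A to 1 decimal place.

61.6%

δ_mix = f_A·δ_A + (1 − f_A)·δ_B  ⇒  f_A = (δ_mix − δ_B)/(δ_A − δ_B)
f_A = (-56.27 − (-72.85)) / (-45.92 − (-72.85))
f_A = 16.58 / 26.93 = 0.6157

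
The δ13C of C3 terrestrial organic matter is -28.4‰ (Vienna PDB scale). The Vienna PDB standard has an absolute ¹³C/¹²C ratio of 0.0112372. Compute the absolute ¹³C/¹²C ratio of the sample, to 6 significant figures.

0.0109181

R_sample = R_standard × (δ13C/1000 + 1)
R_sample = 0.0112372 × (-28.4/1000 + 1) = 0.0112372 × 0.971600
R_sample = 0.0109181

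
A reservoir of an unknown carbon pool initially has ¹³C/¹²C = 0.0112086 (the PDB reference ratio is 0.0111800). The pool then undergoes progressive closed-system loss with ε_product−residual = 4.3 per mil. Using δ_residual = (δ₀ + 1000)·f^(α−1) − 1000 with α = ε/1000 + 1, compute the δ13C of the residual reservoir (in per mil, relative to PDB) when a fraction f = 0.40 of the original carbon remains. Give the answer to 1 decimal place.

-1.4 per mil

δ₀ = (0.0112086/0.0111800 − 1)×1000 = (1.002558 − 1)×1000 = 2.558 per mil
α − 1 = ε/1000 = 0.0043
f^(α−1) = 0.40^(0.0043) = 0.996068
δ_res = (2.558 + 1000) × 0.996068 − 1000 = 998.616 − 1000 = -1.38 per mil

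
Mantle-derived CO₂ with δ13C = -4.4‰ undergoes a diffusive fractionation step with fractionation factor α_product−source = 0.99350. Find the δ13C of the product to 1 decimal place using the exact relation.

-10.9‰

δ_product = (δ_source + 1000)·α − 1000
δ_product = (-4.4 + 1000) × 0.99350 − 1000
δ_product = 989.129 − 1000 = -10.87‰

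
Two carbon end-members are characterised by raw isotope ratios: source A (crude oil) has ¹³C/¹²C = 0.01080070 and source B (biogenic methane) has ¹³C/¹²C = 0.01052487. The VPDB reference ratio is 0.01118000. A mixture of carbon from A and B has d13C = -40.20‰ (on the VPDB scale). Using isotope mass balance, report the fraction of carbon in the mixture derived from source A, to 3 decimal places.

0.746

δ_A = (0.01080070/0.01118000 − 1)×1000 = (0.966073 − 1)×1000 = -33.927‰
δ_B = (0.01052487/0.01118000 − 1)×1000 = (0.941402 − 1)×1000 = -58.598‰
f_A = (δ_mix − δ_B)/(δ_A − δ_B) = (-40.20 − (-58.598))/(-33.927 − (-58.598))
f_A = 18.398 / 24.672 = 0.7457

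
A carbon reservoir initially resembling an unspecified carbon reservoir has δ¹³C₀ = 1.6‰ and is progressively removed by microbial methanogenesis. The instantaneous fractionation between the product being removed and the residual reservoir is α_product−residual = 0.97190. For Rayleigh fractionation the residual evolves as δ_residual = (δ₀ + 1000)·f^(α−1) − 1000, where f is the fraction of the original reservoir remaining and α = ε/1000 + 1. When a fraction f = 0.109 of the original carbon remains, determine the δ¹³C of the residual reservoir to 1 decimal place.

66.0‰

Rayleigh residual: δ_res = (δ₀ + 1000)·f^(α−1) − 1000
α − 1 = -0.02810
f^(α−1) = 0.109^(-0.02810) = 1.064261
δ_res = (1.6 + 1000) × 1.064261 − 1000 = 1065.964 − 1000 = 65.96‰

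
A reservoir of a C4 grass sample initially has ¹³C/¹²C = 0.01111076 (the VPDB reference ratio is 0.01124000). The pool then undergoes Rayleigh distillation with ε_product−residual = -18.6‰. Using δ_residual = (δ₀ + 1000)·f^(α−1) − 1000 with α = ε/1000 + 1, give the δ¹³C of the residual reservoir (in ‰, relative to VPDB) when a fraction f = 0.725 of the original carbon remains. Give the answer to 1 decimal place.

δ₀ = (0.01111076/0.01124000 − 1)×1000 = (0.988502 − 1)×1000 = -11.498‰
α − 1 = ε/1000 = -0.0186
f^(α−1) = 0.725^(-0.0186) = 1.005999
δ_res = (-11.498 + 1000) × 1.005999 − 1000 = 994.432 − 1000 = -5.57‰

-5.6‰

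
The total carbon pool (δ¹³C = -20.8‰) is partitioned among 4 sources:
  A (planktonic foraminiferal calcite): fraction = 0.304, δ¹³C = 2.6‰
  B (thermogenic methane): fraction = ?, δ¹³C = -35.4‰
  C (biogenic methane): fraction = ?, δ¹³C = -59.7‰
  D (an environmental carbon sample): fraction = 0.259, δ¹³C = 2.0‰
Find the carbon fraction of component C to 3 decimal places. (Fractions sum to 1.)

0.273

Let f_C and f_B be the unknown fractions; fractions sum to 1 so f_C + f_B = 0.437.
Mass balance: Σ fᵢ·δᵢ = δ_bulk ⇒ f_C·(-59.7) + f_B·(-35.4) = -20.8 − (1.308) = -22.108
Substitute f_B = 0.437 − f_C:
f_C·(-59.7 − -35.4) = -22.108 − 0.437×(-35.4) = -6.639
f_C = -6.639 / -24.3 = 0.2732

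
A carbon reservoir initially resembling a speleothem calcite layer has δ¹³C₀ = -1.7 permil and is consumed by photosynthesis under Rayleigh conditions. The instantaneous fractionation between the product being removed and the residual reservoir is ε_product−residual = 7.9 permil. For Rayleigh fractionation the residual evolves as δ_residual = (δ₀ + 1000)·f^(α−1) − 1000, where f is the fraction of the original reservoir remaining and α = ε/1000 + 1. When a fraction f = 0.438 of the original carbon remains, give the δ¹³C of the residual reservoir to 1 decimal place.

-8.2 permil

Rayleigh residual: δ_res = (δ₀ + 1000)·f^(α−1) − 1000
α = ε/1000 + 1 = 1.00790, so α − 1 = 0.00790
f^(α−1) = 0.438^(0.00790) = 0.993499
δ_res = (-1.7 + 1000) × 0.993499 − 1000 = 991.811 − 1000 = -8.19 permil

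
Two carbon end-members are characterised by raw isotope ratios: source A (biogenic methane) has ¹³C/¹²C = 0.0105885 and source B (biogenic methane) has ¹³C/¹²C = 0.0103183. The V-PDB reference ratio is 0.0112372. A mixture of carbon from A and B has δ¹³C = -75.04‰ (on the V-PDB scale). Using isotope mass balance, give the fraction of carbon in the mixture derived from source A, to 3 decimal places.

0.280

δ_A = (0.0105885/0.0112372 − 1)×1000 = (0.942272 − 1)×1000 = -57.728‰
δ_B = (0.0103183/0.0112372 − 1)×1000 = (0.918227 − 1)×1000 = -81.773‰
f_A = (δ_mix − δ_B)/(δ_A − δ_B) = (-75.04 − (-81.773))/(-57.728 − (-81.773))
f_A = 6.733 / 24.045 = 0.2800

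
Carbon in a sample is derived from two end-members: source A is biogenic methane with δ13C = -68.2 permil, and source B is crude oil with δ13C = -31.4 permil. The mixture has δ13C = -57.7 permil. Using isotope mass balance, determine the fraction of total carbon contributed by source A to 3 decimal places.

0.715

δ_mix = f_A·δ_A + (1 − f_A)·δ_B  ⇒  f_A = (δ_mix − δ_B)/(δ_A − δ_B)
f_A = (-57.7 − (-31.4)) / (-68.2 − (-31.4))
f_A = -26.3 / -36.8 = 0.7147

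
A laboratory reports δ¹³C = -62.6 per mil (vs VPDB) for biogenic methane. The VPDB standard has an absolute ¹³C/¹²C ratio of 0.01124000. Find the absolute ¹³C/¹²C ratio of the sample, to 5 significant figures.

R_sample = R_standard × (δ¹³C/1000 + 1)
R_sample = 0.01124000 × (-62.6/1000 + 1) = 0.01124000 × 0.937400
R_sample = 0.0105364

0.010536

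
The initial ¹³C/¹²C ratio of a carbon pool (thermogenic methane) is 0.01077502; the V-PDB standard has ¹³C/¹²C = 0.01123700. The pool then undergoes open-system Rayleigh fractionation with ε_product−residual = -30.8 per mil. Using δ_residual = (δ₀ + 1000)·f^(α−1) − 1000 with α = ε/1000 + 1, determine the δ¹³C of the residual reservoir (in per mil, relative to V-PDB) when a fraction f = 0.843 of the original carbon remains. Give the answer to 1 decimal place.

δ₀ = (0.01077502/0.01123700 − 1)×1000 = (0.958888 − 1)×1000 = -41.112 per mil
α − 1 = ε/1000 = -0.0308
f^(α−1) = 0.843^(-0.0308) = 1.005274
δ_res = (-41.112 + 1000) × 1.005274 − 1000 = 963.945 − 1000 = -36.06 per mil

-36.1 per mil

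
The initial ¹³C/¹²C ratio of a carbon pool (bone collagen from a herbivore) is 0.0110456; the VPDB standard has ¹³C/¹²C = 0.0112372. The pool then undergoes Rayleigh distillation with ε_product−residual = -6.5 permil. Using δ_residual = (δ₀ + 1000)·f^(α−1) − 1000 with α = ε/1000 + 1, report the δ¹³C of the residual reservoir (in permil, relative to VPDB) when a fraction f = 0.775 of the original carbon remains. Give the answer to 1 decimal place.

-15.4 permil

δ₀ = (0.0110456/0.0112372 − 1)×1000 = (0.982949 − 1)×1000 = -17.051 permil
α − 1 = ε/1000 = -0.0065
f^(α−1) = 0.775^(-0.0065) = 1.001658
δ_res = (-17.051 + 1000) × 1.001658 − 1000 = 984.579 − 1000 = -15.42 permil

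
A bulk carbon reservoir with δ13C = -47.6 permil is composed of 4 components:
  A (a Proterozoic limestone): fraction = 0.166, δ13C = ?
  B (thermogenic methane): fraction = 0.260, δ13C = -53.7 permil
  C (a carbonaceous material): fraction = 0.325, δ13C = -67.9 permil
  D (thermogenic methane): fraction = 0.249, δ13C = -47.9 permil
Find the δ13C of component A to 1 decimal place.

Isotope mass balance: δ_bulk = Σ fᵢ·δᵢ.
-47.6 = 0.166×δ_A + 0.260×(-53.7) + 0.325×(-67.9) + 0.249×(-47.9)
0.166·δ_A = -47.6 − (-47.957) = 0.357
δ_A = 0.357 / 0.166 = 2.15 permil

2.1 permil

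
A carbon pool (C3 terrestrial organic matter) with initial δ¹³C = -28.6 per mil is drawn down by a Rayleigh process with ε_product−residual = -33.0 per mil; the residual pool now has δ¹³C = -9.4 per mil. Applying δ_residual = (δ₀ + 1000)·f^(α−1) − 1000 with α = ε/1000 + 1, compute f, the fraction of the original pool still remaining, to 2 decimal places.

α − 1 = ε/1000 = -0.0330
(δ_res + 1000)/(δ₀ + 1000) = (-9.4 + 1000)/(-28.6 + 1000) = 990.6/971.4 = 1.019765
f = 1.019765^(1/-0.0330) = exp(ln(1.019765)/-0.0330) = exp(0.01957/-0.0330)
f = exp(-0.5931) = 0.5526

0.55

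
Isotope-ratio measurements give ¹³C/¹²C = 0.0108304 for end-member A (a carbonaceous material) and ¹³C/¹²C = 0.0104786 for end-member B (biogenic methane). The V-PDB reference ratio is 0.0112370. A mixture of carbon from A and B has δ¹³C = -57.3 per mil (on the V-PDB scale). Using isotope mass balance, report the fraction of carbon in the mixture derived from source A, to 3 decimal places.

0.326

δ_A = (0.0108304/0.0112370 − 1)×1000 = (0.963816 − 1)×1000 = -36.184 per mil
δ_B = (0.0104786/0.0112370 − 1)×1000 = (0.932509 − 1)×1000 = -67.491 per mil
f_A = (δ_mix − δ_B)/(δ_A − δ_B) = (-57.3 − (-67.491))/(-36.184 − (-67.491))
f_A = 10.191 / 31.307 = 0.3255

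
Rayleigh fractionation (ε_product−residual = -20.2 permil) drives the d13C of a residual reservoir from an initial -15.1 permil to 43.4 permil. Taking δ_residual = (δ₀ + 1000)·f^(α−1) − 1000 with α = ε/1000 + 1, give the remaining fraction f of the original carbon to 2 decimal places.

0.06

α − 1 = ε/1000 = -0.0202
(δ_res + 1000)/(δ₀ + 1000) = (43.4 + 1000)/(-15.1 + 1000) = 1043.4/984.9 = 1.059397
f = 1.059397^(1/-0.0202) = exp(ln(1.059397)/-0.0202) = exp(0.05770/-0.0202)
f = exp(-2.8564) = 0.0575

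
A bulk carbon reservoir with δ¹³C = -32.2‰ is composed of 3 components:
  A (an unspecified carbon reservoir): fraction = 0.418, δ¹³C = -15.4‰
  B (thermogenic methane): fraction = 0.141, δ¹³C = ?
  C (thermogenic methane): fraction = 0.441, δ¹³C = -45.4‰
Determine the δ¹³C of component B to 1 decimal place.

-40.7‰

Isotope mass balance: δ_bulk = Σ fᵢ·δᵢ.
-32.2 = 0.418×(-15.4) + 0.141×δ_B + 0.441×(-45.4)
0.141·δ_B = -32.2 − (-26.459) = -5.741
δ_B = -5.741 / 0.141 = -40.72‰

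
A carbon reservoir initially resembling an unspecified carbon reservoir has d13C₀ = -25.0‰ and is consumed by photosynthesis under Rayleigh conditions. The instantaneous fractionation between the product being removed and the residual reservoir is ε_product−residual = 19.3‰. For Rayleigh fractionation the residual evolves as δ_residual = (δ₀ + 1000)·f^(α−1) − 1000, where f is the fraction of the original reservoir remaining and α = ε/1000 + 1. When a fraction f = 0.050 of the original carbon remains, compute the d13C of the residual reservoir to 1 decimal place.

Rayleigh residual: δ_res = (δ₀ + 1000)·f^(α−1) − 1000
α = ε/1000 + 1 = 1.01930, so α − 1 = 0.01930
f^(α−1) = 0.050^(0.01930) = 0.943822
δ_res = (-25.0 + 1000) × 0.943822 − 1000 = 920.227 − 1000 = -79.77‰

-79.8‰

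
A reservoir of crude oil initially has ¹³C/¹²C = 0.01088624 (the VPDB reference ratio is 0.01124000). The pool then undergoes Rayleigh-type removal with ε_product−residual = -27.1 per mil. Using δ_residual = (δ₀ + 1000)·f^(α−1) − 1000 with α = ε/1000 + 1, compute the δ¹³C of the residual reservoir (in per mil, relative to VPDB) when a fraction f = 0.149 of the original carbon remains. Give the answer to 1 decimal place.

19.8 per mil

δ₀ = (0.01088624/0.01124000 − 1)×1000 = (0.968527 − 1)×1000 = -31.473 per mil
α − 1 = ε/1000 = -0.0271
f^(α−1) = 0.149^(-0.0271) = 1.052947
δ_res = (-31.473 + 1000) × 1.052947 − 1000 = 1019.808 − 1000 = 19.81 per mil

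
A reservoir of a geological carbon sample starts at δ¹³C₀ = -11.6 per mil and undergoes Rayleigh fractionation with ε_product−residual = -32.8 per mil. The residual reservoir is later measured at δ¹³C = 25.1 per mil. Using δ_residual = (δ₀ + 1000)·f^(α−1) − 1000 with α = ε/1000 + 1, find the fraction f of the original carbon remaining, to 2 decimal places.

0.33

α − 1 = ε/1000 = -0.0328
(δ_res + 1000)/(δ₀ + 1000) = (25.1 + 1000)/(-11.6 + 1000) = 1025.1/988.4 = 1.037131
f = 1.037131^(1/-0.0328) = exp(ln(1.037131)/-0.0328) = exp(0.03646/-0.0328)
f = exp(-1.1115) = 0.3291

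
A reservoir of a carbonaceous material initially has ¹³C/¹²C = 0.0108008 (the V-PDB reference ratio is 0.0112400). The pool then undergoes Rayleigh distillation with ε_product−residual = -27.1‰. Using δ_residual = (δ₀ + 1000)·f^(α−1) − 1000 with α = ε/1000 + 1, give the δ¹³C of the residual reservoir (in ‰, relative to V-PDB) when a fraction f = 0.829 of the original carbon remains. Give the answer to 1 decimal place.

-34.2‰

δ₀ = (0.0108008/0.0112400 − 1)×1000 = (0.960925 − 1)×1000 = -39.075‰
α − 1 = ε/1000 = -0.0271
f^(α−1) = 0.829^(-0.0271) = 1.005095
δ_res = (-39.075 + 1000) × 1.005095 − 1000 = 965.821 − 1000 = -34.18‰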